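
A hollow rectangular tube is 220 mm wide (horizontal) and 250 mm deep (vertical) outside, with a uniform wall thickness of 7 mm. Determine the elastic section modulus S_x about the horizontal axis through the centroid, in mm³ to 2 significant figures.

S_x ≈ 4.9 × 10⁵ mm³

Decompose the section into non-overlapping parts with the origin at the bottom-left of its bounding rectangle.
Outer rectangle: 220 × 250, A = 55 000 mm², y = 125 mm, Ī = 286 458 333 mm⁴.
Inner void (subtracted): 206 × 236, A = 48 616 mm², y = 125 mm, Ī = 225 643 061 mm⁴.
By symmetry the centroid is at mid-height, ȳ = 125 mm.
All pieces are centred on the horizontal axis through the centroid, so I = ΣĪ (holes subtracted) = 60 815 272 mm⁴.
Extreme fibre distance c = 125 mm; S = I/c = 486 522 mm³.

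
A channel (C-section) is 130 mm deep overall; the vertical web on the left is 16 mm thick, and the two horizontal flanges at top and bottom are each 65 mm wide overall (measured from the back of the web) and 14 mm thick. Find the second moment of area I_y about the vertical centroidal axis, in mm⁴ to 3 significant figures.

I_y ≈ 1.19 × 10⁶ mm⁴

Decompose the section into non-overlapping parts with the origin at the bottom-left of its bounding rectangle.
Web: 16 × 130, A = 2 080 mm², x = 8 mm, Ī = 44 373 mm⁴.
Top flange (beyond web): 49 × 14, A = 686 mm², x = 40.5 mm, Ī = 137 257 mm⁴.
Bottom flange (beyond web): 49 × 14, A = 686 mm², x = 40.5 mm, Ī = 137 257 mm⁴.
Centroid: x̄ = ΣA·x / ΣA = 20.917 mm.
Transfer each piece to the vertical centroidal axis using Ī + A·d² with d = x − 20.917:
  web: d = -12.917 mm → contributes +391 427 mm⁴
  top flange (beyond web): d = 19.583 mm → contributes +400 330 mm⁴
  bottom flange (beyond web): d = 19.583 mm → contributes +400 330 mm⁴
Total I = 1 192 087 mm⁴.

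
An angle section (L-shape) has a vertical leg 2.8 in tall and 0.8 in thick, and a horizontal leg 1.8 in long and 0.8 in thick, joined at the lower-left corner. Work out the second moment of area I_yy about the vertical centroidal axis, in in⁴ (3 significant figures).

Break the section into simple shapes (no overlaps), measuring from the bottom-left corner of the bounding box.
Vertical leg: 0.8 × 2.8, A = 2.24 in², x = 0.4 in, Ī = 0.11947 in⁴.
Horizontal leg (remainder): 1 × 0.8, A = 0.8 in², x = 1.3 in, Ī = 0.066667 in⁴.
Centroid: x̄ = ΣA·x / ΣA = 0.63684 in.
Transfer each piece to the vertical centroidal axis using Ī + A·d² with d = x − 0.63684:
  vertical leg: d = -0.23684 in → contributes +0.24512 in⁴
  horizontal leg (remainder): d = 0.66316 in → contributes +0.41849 in⁴
Total I = 0.66361 in⁴.

I_yy ≈ 0.664 in⁴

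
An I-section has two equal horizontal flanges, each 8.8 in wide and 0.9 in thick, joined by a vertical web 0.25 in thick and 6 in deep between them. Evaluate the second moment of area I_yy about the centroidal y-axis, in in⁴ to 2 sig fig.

Decompose the section into non-overlapping parts with the origin at the bottom-left of its bounding rectangle.
Bottom flange: 8.8 × 0.9, A = 7.92 in², x = 4.4 in, Ī = 51.11 in⁴.
Web: 0.25 × 6, A = 1.5 in², x = 4.4 in, Ī = 0.007813 in⁴.
Top flange: 8.8 × 0.9, A = 7.92 in², x = 4.4 in, Ī = 51.11 in⁴.
By symmetry the centroid is at mid-width, x̄ = 4.4 in.
All pieces are centred on the centroidal y-axis, so I = ΣĪ = 102.2 in⁴.

I_yy ≈ 100 in⁴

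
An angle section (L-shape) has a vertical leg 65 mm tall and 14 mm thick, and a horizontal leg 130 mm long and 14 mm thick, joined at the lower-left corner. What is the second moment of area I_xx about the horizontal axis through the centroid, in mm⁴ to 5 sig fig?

I_xx ≈ 7.2615 × 10⁵ mm⁴

Decompose the section into non-overlapping parts with the origin at the bottom-left of its bounding rectangle.
Vertical leg: 14 × 65, A = 910 mm², y = 32.5 mm, Ī = 320395.8 mm⁴.
Horizontal leg (remainder): 116 × 14, A = 1 624 mm², y = 7 mm, Ī = 26525.33 mm⁴.
Centroid: ȳ = ΣA·y / ΣA = 16.15746 mm.
Transfer each piece to the horizontal axis through the centroid using Ī + A·d² with d = y − 16.15746:
  vertical leg: d = 16.34254 mm → contributes +563437.4 mm⁴
  horizontal leg (remainder): d = -9.157459 mm → contributes +162712.4 mm⁴
Total I = 726149.8 mm⁴.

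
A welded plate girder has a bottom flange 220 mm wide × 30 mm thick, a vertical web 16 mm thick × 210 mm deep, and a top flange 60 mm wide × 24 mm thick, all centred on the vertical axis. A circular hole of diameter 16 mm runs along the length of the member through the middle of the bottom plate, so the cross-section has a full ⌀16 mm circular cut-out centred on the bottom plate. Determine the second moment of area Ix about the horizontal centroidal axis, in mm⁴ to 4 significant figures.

Ix ≈ 9.268 × 10⁷ mm⁴

Split into non-overlapping primitives; take the origin at the lower-left of the bounding box.
Bottom plate: 220 × 30, A = 6 600 mm², y = 15 mm, Ī = 495 000 mm⁴.
Web plate: 16 × 210, A = 3 360 mm², y = 135 mm, Ī = 12 348 000 mm⁴.
Top plate: 60 × 24, A = 1 440 mm², y = 252 mm, Ī = 69 120 mm⁴.
Hole (subtracted): ⌀16, A = 201.062 mm², y = 15 mm, Ī = 3216.99 mm⁴.
Centroid: ȳ = ΣA·y / ΣA = 81.4777 mm.
Transfer each piece to the horizontal centroidal axis using Ī + A·d² with d = y − 81.4777:
  bottom plate: d = -66.4777 mm → contributes +29 662 306 mm⁴
  web plate: d = 53.5223 mm → contributes +21 973 168 mm⁴
  top plate: d = 170.522 mm → contributes +41 941 215 mm⁴
  hole: d = -66.4777 mm → contributes −891 768 mm⁴
Total I = 92 684 921 mm⁴.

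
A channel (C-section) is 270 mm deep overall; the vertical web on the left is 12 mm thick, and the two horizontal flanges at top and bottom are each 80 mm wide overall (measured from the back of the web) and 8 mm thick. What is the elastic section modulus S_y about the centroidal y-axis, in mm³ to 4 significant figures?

Decompose the section into non-overlapping parts with the origin at the bottom-left of its bounding rectangle.
Web: 12 × 270, A = 3 240 mm², x = 6 mm, Ī = 38 880 mm⁴.
Top flange (beyond web): 68 × 8, A = 544 mm², x = 46 mm, Ī = 209 621 mm⁴.
Bottom flange (beyond web): 68 × 8, A = 544 mm², x = 46 mm, Ī = 209 621 mm⁴.
Centroid: x̄ = ΣA·x / ΣA = 16.0555 mm.
Transfer each piece to the centroidal y-axis using Ī + A·d² with d = x − 16.0555:
  web: d = -10.0555 mm → contributes +366 483 mm⁴
  top flange (beyond web): d = 29.9445 mm → contributes +697 413 mm⁴
  bottom flange (beyond web): d = 29.9445 mm → contributes +697 413 mm⁴
Total I = 1 761 309 mm⁴.
Extreme fibre distance c = 63.9445 mm; S = I/c = 27544.3 mm³.

S_y ≈ 2.754 × 10⁴ mm³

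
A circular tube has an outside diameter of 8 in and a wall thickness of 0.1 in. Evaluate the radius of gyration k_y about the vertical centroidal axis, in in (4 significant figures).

Break the section into simple shapes (no overlaps), measuring from the bottom-left corner of the bounding box.
Outer circle: ⌀8, A = 50.2655 in², x = 4 in, Ī = 201.062 in⁴.
Bore (subtracted): ⌀7.8, A = 47.7836 in², x = 4 in, Ī = 181.697 in⁴.
By symmetry the centroid is at mid-width, x̄ = 4 in.
All pieces are centred on the vertical centroidal axis, so I = ΣĪ (holes subtracted) = 19.3647 in⁴.
Radius of gyration: k = √(I/A) = √(19.3647 / 2.48186) = 2.7933 in.

k_y ≈ 2.793 in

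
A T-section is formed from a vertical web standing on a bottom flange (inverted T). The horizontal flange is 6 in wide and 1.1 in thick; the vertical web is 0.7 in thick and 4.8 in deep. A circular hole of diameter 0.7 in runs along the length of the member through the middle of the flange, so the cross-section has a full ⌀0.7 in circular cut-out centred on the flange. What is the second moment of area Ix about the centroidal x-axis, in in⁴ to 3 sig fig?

Ix ≈ 26.1 in⁴

Break the section into simple shapes (no overlaps), measuring from the bottom-left corner of the bounding box.
Flange: 6 × 1.1, A = 6.6 in², y = 0.55 in, Ī = 0.6655 in⁴.
Web: 0.7 × 4.8, A = 3.36 in², y = 3.5 in, Ī = 6.4512 in⁴.
Hole (subtracted): ⌀0.7, A = 0.38485 in², y = 0.55 in, Ī = 0.011786 in⁴.
Centroid: ȳ = ΣA·y / ΣA = 1.5852 in.
Transfer each piece to the centroidal x-axis using Ī + A·d² with d = y − 1.5852:
  flange: d = -1.0352 in → contributes +7.738 in⁴
  web: d = 1.9148 in → contributes +18.771 in⁴
  hole: d = -1.0352 in → contributes −0.42418 in⁴
Total I = 26.085 in⁴.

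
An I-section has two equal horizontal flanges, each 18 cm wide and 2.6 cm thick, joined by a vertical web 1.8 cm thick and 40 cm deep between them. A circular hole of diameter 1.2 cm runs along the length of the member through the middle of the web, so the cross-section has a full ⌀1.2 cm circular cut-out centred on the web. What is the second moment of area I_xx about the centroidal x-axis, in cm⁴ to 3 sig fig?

I_xx ≈ 5.21 × 10⁴ cm⁴

Decompose the section into non-overlapping parts with the origin at the bottom-left of its bounding rectangle.
Bottom flange: 18 × 2.6, A = 46.8 cm², y = 1.3 cm, Ī = 26.364 cm⁴.
Web: 1.8 × 40, A = 72 cm², y = 22.6 cm, Ī = 9 600 cm⁴.
Top flange: 18 × 2.6, A = 46.8 cm², y = 43.9 cm, Ī = 26.364 cm⁴.
Hole (subtracted): ⌀1.2, A = 1.131 cm², y = 22.6 cm, Ī = 0.10179 cm⁴.
By symmetry the centroid is at mid-height, ȳ = 22.6 cm.
Transfer each piece to the centroidal x-axis using Ī + A·d² with d = y − 22.6:
  bottom flange: d = -21.3 cm → contributes +21 259 cm⁴
  web: d = 0 cm → contributes +9 600 cm⁴
  top flange: d = 21.3 cm → contributes +21 259 cm⁴
  hole: d = 0 cm → contributes −0.10179 cm⁴
Total I = 52 118 cm⁴.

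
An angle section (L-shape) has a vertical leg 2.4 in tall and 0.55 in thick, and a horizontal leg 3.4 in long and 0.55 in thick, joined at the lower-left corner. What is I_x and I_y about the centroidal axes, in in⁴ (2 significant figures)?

I_x ≈ 1.3 in⁴, I_y ≈ 3.2 in⁴

Split into non-overlapping primitives; take the origin at the lower-left of the bounding box.
Vertical leg: 0.55 × 2.4, A = 1.32 in², y = 1.2 in, Ī = 0.6336 in⁴.
Horizontal leg (remainder): 2.85 × 0.55, A = 1.568 in², y = 0.275 in, Ī = 0.03951 in⁴.
Centroid: ȳ = ΣA·y / ΣA = 0.6979 in.
Transfer each piece to the centroidal x-axis using Ī + A·d² with d = y − 0.6979:
  vertical leg: d = 0.5021 in → contributes +0.9664 in⁴
  horizontal leg (remainder): d = -0.4229 in → contributes +0.3198 in⁴
Total I = 1.286 in⁴.
For the y-axis: x̄ = 1.198 in.
Repeating about the centroidal y-axis gives I_y = 3.165 in⁴.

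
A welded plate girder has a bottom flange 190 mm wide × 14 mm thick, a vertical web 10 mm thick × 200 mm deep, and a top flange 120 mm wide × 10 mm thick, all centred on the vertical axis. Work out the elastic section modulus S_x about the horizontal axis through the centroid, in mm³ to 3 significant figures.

S_x ≈ 3.36 × 10⁵ mm³

Split into non-overlapping primitives; take the origin at the lower-left of the bounding box.
Bottom plate: 190 × 14, A = 2 660 mm², y = 7 mm, Ī = 43 447 mm⁴.
Web plate: 10 × 200, A = 2 000 mm², y = 114 mm, Ī = 6 666 667 mm⁴.
Top plate: 120 × 10, A = 1 200 mm², y = 219 mm, Ī = 10 000 mm⁴.
Centroid: ȳ = ΣA·y / ΣA = 86.932 mm.
Transfer each piece to the horizontal axis through the centroid using Ī + A·d² with d = y − 86.932:
  bottom plate: d = -79.932 mm → contributes +17 038 408 mm⁴
  web plate: d = 27.068 mm → contributes +8 132 048 mm⁴
  top plate: d = 132.07 mm → contributes +20 940 430 mm⁴
Total I = 46 110 886 mm⁴.
Extreme fibre distance c = 137.07 mm; S = I/c = 336 408 mm³.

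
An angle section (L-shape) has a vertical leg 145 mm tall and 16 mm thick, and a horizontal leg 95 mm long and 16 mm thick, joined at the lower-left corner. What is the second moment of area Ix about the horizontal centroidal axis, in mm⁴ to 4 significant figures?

Ix ≈ 7.496 × 10⁶ mm⁴

Treat the section as a set of non-overlapping primitives; coordinates are from the bounding-box lower-left.
Vertical leg: 16 × 145, A = 2 320 mm², y = 72.5 mm, Ī = 4 064 833 mm⁴.
Horizontal leg (remainder): 79 × 16, A = 1 264 mm², y = 8 mm, Ī = 26965.3 mm⁴.
Centroid: ȳ = ΣA·y / ΣA = 49.7522 mm.
Transfer each piece to the horizontal centroidal axis using Ī + A·d² with d = y − 49.7522:
  vertical leg: d = 22.7478 mm → contributes +5 265 343 mm⁴
  horizontal leg (remainder): d = -41.7522 mm → contributes +2 230 432 mm⁴
Total I = 7 495 775 mm⁴.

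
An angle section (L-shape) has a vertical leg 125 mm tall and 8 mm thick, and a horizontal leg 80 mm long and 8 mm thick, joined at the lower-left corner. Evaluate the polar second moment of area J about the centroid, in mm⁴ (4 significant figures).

J ≈ 3.395 × 10⁶ mm⁴

Split into non-overlapping primitives; take the origin at the lower-left of the bounding box.
Vertical leg: 8 × 125, A = 1 000 mm², y = 62.5 mm, Ī = 1 302 083 mm⁴.
Horizontal leg (remainder): 72 × 8, A = 576 mm², y = 4 mm, Ī = 3 072 mm⁴.
Centroid: ȳ = ΣA·y / ΣA = 41.1193 mm.
Transfer each piece to the centroidal x-axis using Ī + A·d² with d = y − 41.1193:
  vertical leg: d = 21.3807 mm → contributes +1 759 218 mm⁴
  horizontal leg (remainder): d = -37.1193 mm → contributes +796 709 mm⁴
Total I = 2 555 927 mm⁴.
For the y-axis: x̄ = 18.6193 mm.
Repeating about the centroidal y-axis gives I_y = 838 937 mm⁴.
Polar second moment: J = I_x + I_y = 3 394 864 mm⁴.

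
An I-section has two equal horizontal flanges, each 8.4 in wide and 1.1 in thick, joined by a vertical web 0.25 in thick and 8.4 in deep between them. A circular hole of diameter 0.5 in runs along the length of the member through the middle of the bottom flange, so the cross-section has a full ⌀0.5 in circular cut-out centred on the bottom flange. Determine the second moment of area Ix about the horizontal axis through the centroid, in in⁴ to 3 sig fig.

Break the section into simple shapes (no overlaps), measuring from the bottom-left corner of the bounding box.
Bottom flange: 8.4 × 1.1, A = 9.24 in², y = 0.55 in, Ī = 0.9317 in⁴.
Web: 0.25 × 8.4, A = 2.1 in², y = 5.3 in, Ī = 12.348 in⁴.
Top flange: 8.4 × 1.1, A = 9.24 in², y = 10.05 in, Ī = 0.9317 in⁴.
Hole (subtracted): ⌀0.5, A = 0.19635 in², y = 0.55 in, Ī = 0.003068 in⁴.
Centroid: ȳ = ΣA·y / ΣA = 5.3458 in.
Transfer each piece to the horizontal axis through the centroid using Ī + A·d² with d = y − 5.3458:
  bottom flange: d = -4.7958 in → contributes +213.44 in⁴
  web: d = -0.045755 in → contributes +12.352 in⁴
  top flange: d = 4.7042 in → contributes +205.41 in⁴
  hole: d = -4.7958 in → contributes −4.519 in⁴
Total I = 426.69 in⁴.

Ix ≈ 427 in⁴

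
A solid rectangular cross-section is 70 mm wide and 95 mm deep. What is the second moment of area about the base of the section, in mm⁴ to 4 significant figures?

The section: 70 × 95, A = 6 650 mm², y = 47.5 mm, Ī = 5 001 354 mm⁴.
Transfer it to the base of the section using Ī + A·d² with d = y − 0:
  the section: d = 47.5 mm → contributes +20 005 417 mm⁴
Total I = 20 005 417 mm⁴.

I_base ≈ 2.001 × 10⁷ mm⁴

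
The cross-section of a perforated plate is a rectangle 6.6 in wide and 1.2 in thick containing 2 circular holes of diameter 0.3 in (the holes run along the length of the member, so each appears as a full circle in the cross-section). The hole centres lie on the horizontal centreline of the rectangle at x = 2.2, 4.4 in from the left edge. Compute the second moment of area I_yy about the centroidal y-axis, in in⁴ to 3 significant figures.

I_yy ≈ 28.6 in⁴

Treat the section as a set of non-overlapping primitives; coordinates are from the bounding-box lower-left.
Plate: 6.6 × 1.2, A = 7.92 in², x = 3.3 in, Ī = 28.75 in⁴.
Hole 1 (subtracted): ⌀0.3, A = 0.070686 in², x = 2.2 in, Ī = 0.00039761 in⁴.
Hole 2 (subtracted): ⌀0.3, A = 0.070686 in², x = 4.4 in, Ī = 0.00039761 in⁴.
By symmetry the centroid is at mid-width, x̄ = 3.3 in.
Transfer each piece to the centroidal y-axis using Ī + A·d² with d = x − 3.3:
  plate: d = 0 in → contributes +28.75 in⁴
  hole 1: d = -1.1 in → contributes −0.085927 in⁴
  hole 2: d = 1.1 in → contributes −0.085927 in⁴
Total I = 28.578 in⁴.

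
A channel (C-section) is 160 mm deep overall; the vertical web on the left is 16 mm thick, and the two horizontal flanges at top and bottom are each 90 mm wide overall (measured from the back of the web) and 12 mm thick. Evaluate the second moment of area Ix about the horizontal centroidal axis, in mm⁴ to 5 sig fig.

Break the section into simple shapes (no overlaps), measuring from the bottom-left corner of the bounding box.
Web: 16 × 160, A = 2 560 mm², y = 80 mm, Ī = 5 461 333 mm⁴.
Top flange (beyond web): 74 × 12, A = 888 mm², y = 154 mm, Ī = 10 656 mm⁴.
Bottom flange (beyond web): 74 × 12, A = 888 mm², y = 6 mm, Ī = 10 656 mm⁴.
By symmetry the centroid is at mid-height, ȳ = 80 mm.
Transfer each piece to the horizontal centroidal axis using Ī + A·d² with d = y − 80:
  web: d = 0 mm → contributes +5 461 333 mm⁴
  top flange (beyond web): d = 74 mm → contributes +4 873 344 mm⁴
  bottom flange (beyond web): d = -74 mm → contributes +4 873 344 mm⁴
Total I = 15 208 021 mm⁴.

Ix ≈ 1.5208 × 10⁷ mm⁴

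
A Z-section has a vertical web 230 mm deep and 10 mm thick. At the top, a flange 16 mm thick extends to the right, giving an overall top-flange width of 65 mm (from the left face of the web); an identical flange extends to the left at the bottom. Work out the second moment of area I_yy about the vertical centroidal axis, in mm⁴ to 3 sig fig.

I_yy ≈ 2.32 × 10⁶ mm⁴

Treat the section as a set of non-overlapping primitives; coordinates are from the bounding-box lower-left.
Web: 10 × 230, A = 2 300 mm², x = 60 mm, Ī = 19 167 mm⁴.
Top flange (beyond web): 55 × 16, A = 880 mm², x = 92.5 mm, Ī = 221 833 mm⁴.
Bottom flange (beyond web): 55 × 16, A = 880 mm², x = 27.5 mm, Ī = 221 833 mm⁴.
Centroid: x̄ = ΣA·x / ΣA = 60 mm.
Transfer each piece to the vertical centroidal axis using Ī + A·d² with d = x − 60:
  web: d = 0 mm → contributes +19 167 mm⁴
  top flange (beyond web): d = 32.5 mm → contributes +1 151 333 mm⁴
  bottom flange (beyond web): d = -32.5 mm → contributes +1 151 333 mm⁴
Total I = 2 321 833 mm⁴.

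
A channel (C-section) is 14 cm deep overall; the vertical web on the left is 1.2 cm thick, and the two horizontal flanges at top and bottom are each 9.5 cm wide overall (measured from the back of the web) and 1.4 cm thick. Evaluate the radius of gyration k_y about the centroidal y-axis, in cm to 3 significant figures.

k_y ≈ 2.98 cm

Split into non-overlapping primitives; take the origin at the lower-left of the bounding box.
Web: 1.2 × 14, A = 16.8 cm², x = 0.6 cm, Ī = 2.016 cm⁴.
Top flange (beyond web): 8.3 × 1.4, A = 11.62 cm², x = 5.35 cm, Ī = 66.708 cm⁴.
Bottom flange (beyond web): 8.3 × 1.4, A = 11.62 cm², x = 5.35 cm, Ī = 66.708 cm⁴.
Centroid: x̄ = ΣA·x / ΣA = 3.357 cm.
Transfer each piece to the centroidal y-axis using Ī + A·d² with d = x − 3.357:
  web: d = -2.757 cm → contributes +129.71 cm⁴
  top flange (beyond web): d = 1.993 cm → contributes +112.86 cm⁴
  bottom flange (beyond web): d = 1.993 cm → contributes +112.86 cm⁴
Total I = 355.44 cm⁴.
Radius of gyration: k = √(I/A) = √(355.44 / 40.04) = 2.9795 cm.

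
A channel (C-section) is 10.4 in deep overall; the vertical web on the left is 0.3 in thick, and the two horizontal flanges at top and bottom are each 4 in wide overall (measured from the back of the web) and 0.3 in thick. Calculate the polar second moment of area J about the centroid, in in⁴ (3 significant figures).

Break the section into simple shapes (no overlaps), measuring from the bottom-left corner of the bounding box.
Web: 0.3 × 10.4, A = 3.12 in², y = 5.2 in, Ī = 28.122 in⁴.
Top flange (beyond web): 3.7 × 0.3, A = 1.11 in², y = 10.25 in, Ī = 0.008325 in⁴.
Bottom flange (beyond web): 3.7 × 0.3, A = 1.11 in², y = 0.15 in, Ī = 0.008325 in⁴.
By symmetry the centroid is at mid-height, ȳ = 5.2 in.
Transfer each piece to the centroidal x-axis using Ī + A·d² with d = y − 5.2:
  web: d = 0 in → contributes +28.122 in⁴
  top flange (beyond web): d = 5.05 in → contributes +28.316 in⁴
  bottom flange (beyond web): d = -5.05 in → contributes +28.316 in⁴
Total I = 84.754 in⁴.
For the y-axis: x̄ = 0.98146 in.
Repeating about the centroidal y-axis gives I_y = 7.7444 in⁴.
Polar second moment: J = I_x + I_y = 92.498 in⁴.

J ≈ 92.5 in⁴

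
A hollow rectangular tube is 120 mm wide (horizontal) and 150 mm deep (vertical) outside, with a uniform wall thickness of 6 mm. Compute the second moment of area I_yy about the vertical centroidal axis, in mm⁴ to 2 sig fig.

I_yy ≈ 7.1 × 10⁶ mm⁴

Treat the section as a set of non-overlapping primitives; coordinates are from the bounding-box lower-left.
Outer rectangle: 120 × 150, A = 18 000 mm², x = 60 mm, Ī = 21 600 000 mm⁴.
Inner void (subtracted): 108 × 138, A = 14 904 mm², x = 60 mm, Ī = 14 486 688 mm⁴.
By symmetry the centroid is at mid-width, x̄ = 60 mm.
All pieces are centred on the vertical centroidal axis, so I = ΣĪ (holes subtracted) = 7 113 312 mm⁴.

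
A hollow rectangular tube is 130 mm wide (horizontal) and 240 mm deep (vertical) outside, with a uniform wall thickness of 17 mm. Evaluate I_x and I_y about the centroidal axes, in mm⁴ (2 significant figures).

Decompose the section into non-overlapping parts with the origin at the bottom-left of its bounding rectangle.
Outer rectangle: 130 × 240, A = 31 200 mm², y = 120 mm, Ī = 149 760 000 mm⁴.
Inner void (subtracted): 96 × 206, A = 19 776 mm², y = 120 mm, Ī = 69 934 528 mm⁴.
By symmetry the centroid is at mid-height, ȳ = 120 mm.
All pieces are centred on the centroidal x-axis, so I = ΣĪ (holes subtracted) = 79 825 472 mm⁴.
Repeating about the centroidal y-axis gives I_y = 28 752 032 mm⁴.

I_x ≈ 8.0 × 10⁷ mm⁴, I_y ≈ 2.9 × 10⁷ mm⁴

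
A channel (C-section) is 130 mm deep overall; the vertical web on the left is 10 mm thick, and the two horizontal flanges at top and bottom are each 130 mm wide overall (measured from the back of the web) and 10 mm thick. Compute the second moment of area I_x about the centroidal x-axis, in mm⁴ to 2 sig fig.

I_x ≈ 1.0 × 10⁷ mm⁴

Split into non-overlapping primitives; take the origin at the lower-left of the bounding box.
Web: 10 × 130, A = 1 300 mm², y = 65 mm, Ī = 1 830 833 mm⁴.
Top flange (beyond web): 120 × 10, A = 1 200 mm², y = 125 mm, Ī = 10 000 mm⁴.
Bottom flange (beyond web): 120 × 10, A = 1 200 mm², y = 5 mm, Ī = 10 000 mm⁴.
By symmetry the centroid is at mid-height, ȳ = 65 mm.
Transfer each piece to the centroidal x-axis using Ī + A·d² with d = y − 65:
  web: d = 0 mm → contributes +1 830 833 mm⁴
  top flange (beyond web): d = 60 mm → contributes +4 330 000 mm⁴
  bottom flange (beyond web): d = -60 mm → contributes +4 330 000 mm⁴
Total I = 10 490 833 mm⁴.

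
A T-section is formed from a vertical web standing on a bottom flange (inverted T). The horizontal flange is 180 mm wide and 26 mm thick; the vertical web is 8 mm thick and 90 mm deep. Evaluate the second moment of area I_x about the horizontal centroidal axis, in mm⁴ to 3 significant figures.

Treat the section as a set of non-overlapping primitives; coordinates are from the bounding-box lower-left.
Flange: 180 × 26, A = 4 680 mm², y = 13 mm, Ī = 263 640 mm⁴.
Web: 8 × 90, A = 720 mm², y = 71 mm, Ī = 486 000 mm⁴.
Centroid: ȳ = ΣA·y / ΣA = 20.733 mm.
Transfer each piece to the horizontal centroidal axis using Ī + A·d² with d = y − 20.733:
  flange: d = -7.7333 mm → contributes +543 525 mm⁴
  web: d = 50.267 mm → contributes +2 305 251 mm⁴
Total I = 2 848 776 mm⁴.

I_x ≈ 2.85 × 10⁶ mm⁴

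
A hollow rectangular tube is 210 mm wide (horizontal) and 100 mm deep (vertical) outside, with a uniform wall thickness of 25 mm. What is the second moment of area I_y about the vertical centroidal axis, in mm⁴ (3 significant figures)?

I_y ≈ 6.01 × 10⁷ mm⁴

Treat the section as a set of non-overlapping primitives; coordinates are from the bounding-box lower-left.
Outer rectangle: 210 × 100, A = 21 000 mm², x = 105 mm, Ī = 77 175 000 mm⁴.
Inner void (subtracted): 160 × 50, A = 8 000 mm², x = 105 mm, Ī = 17 066 667 mm⁴.
By symmetry the centroid is at mid-width, x̄ = 105 mm.
All pieces are centred on the vertical centroidal axis, so I = ΣĪ (holes subtracted) = 60 108 333 mm⁴.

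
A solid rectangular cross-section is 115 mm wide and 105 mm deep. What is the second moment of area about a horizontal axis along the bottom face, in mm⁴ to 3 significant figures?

The section: 115 × 105, A = 12 075 mm², y = 52.5 mm, Ī = 11 093 906 mm⁴.
Transfer it to a horizontal axis along the bottom face using Ī + A·d² with d = y − 0:
  the section: d = 52.5 mm → contributes +44 375 625 mm⁴
Total I = 44 375 625 mm⁴.

I_base ≈ 4.44 × 10⁷ mm⁴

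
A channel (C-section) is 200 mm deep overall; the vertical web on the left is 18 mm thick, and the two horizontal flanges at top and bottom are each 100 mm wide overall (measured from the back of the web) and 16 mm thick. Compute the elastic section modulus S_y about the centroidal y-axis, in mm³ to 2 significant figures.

S_y ≈ 7.7 × 10⁴ mm³

Decompose the section into non-overlapping parts with the origin at the bottom-left of its bounding rectangle.
Web: 18 × 200, A = 3 600 mm², x = 9 mm, Ī = 97 200 mm⁴.
Top flange (beyond web): 82 × 16, A = 1 312 mm², x = 59 mm, Ī = 735 157 mm⁴.
Bottom flange (beyond web): 82 × 16, A = 1 312 mm², x = 59 mm, Ī = 735 157 mm⁴.
Centroid: x̄ = ΣA·x / ΣA = 30.08 mm.
Transfer each piece to the centroidal y-axis using Ī + A·d² with d = x − 30.08:
  web: d = -21.08 mm → contributes +1 696 872 mm⁴
  top flange (beyond web): d = 28.92 mm → contributes +1 832 493 mm⁴
  bottom flange (beyond web): d = 28.92 mm → contributes +1 832 493 mm⁴
Total I = 5 361 859 mm⁴.
Extreme fibre distance c = 69.92 mm; S = I/c = 76 685 mm³.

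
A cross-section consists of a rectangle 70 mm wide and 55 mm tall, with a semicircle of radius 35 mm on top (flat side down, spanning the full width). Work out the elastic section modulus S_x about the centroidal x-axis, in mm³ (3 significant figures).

Break the section into simple shapes (no overlaps), measuring from the bottom-left corner of the bounding box.
Rectangular body: 70 × 55, A = 3 850 mm², y = 27.5 mm, Ī = 970 521 mm⁴.
Semicircular cap: semicircle r = 35, A = 1924.2 mm², y = 69.854 mm, Ī = 164 704 mm⁴.
Centroid: ȳ = ΣA·y / ΣA = 41.614 mm.
Transfer each piece to the centroidal x-axis using Ī + A·d² with d = y − 41.614:
  rectangular body: d = -14.114 mm → contributes +1 737 500 mm⁴
  semicircular cap: d = 28.24 mm → contributes +1 699 280 mm⁴
Total I = 3 436 779 mm⁴.
Extreme fibre distance c = 48.386 mm; S = I/c = 71 029 mm³.

S_x ≈ 7.10 × 10⁴ mm³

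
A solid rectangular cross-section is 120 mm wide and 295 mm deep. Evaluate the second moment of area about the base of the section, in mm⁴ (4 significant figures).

The section: 120 × 295, A = 35 400 mm², y = 147.5 mm, Ī = 256 723 750 mm⁴.
Transfer it to the base of the section using Ī + A·d² with d = y − 0:
  the section: d = 147.5 mm → contributes +1 026 895 000 mm⁴
Total I = 1 026 895 000 mm⁴.

I_base ≈ 1.027 × 10⁹ mm⁴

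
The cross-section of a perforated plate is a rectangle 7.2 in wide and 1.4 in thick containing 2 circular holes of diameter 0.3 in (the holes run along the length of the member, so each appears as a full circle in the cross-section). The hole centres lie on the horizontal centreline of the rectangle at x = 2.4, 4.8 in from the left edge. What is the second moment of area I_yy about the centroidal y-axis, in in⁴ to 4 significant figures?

I_yy ≈ 43.34 in⁴

Break the section into simple shapes (no overlaps), measuring from the bottom-left corner of the bounding box.
Plate: 7.2 × 1.4, A = 10.08 in², x = 3.6 in, Ī = 43.5456 in⁴.
Hole 1 (subtracted): ⌀0.3, A = 0.0706858 in², x = 2.4 in, Ī = 0.000397608 in⁴.
Hole 2 (subtracted): ⌀0.3, A = 0.0706858 in², x = 4.8 in, Ī = 0.000397608 in⁴.
By symmetry the centroid is at mid-width, x̄ = 3.6 in.
Transfer each piece to the centroidal y-axis using Ī + A·d² with d = x − 3.6:
  plate: d = 0 in → contributes +43.5456 in⁴
  hole 1: d = -1.2 in → contributes −0.102185 in⁴
  hole 2: d = 1.2 in → contributes −0.102185 in⁴
Total I = 43.3412 in⁴.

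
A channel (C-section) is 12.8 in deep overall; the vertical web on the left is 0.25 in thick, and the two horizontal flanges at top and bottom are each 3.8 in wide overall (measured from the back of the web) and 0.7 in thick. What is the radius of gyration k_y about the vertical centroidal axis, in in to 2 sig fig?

k_y ≈ 1.2 in

Split into non-overlapping primitives; take the origin at the lower-left of the bounding box.
Web: 0.25 × 12.8, A = 3.2 in², x = 0.125 in, Ī = 0.01667 in⁴.
Top flange (beyond web): 3.55 × 0.7, A = 2.485 in², x = 2.025 in, Ī = 2.61 in⁴.
Bottom flange (beyond web): 3.55 × 0.7, A = 2.485 in², x = 2.025 in, Ī = 2.61 in⁴.
Centroid: x̄ = ΣA·x / ΣA = 1.281 in.
Transfer each piece to the vertical centroidal axis using Ī + A·d² with d = x − 1.281:
  web: d = -1.156 in → contributes +4.292 in⁴
  top flange (beyond web): d = 0.7442 in → contributes +3.986 in⁴
  bottom flange (beyond web): d = 0.7442 in → contributes +3.986 in⁴
Total I = 12.26 in⁴.
Radius of gyration: k = √(I/A) = √(12.26 / 8.17) = 1.225 in.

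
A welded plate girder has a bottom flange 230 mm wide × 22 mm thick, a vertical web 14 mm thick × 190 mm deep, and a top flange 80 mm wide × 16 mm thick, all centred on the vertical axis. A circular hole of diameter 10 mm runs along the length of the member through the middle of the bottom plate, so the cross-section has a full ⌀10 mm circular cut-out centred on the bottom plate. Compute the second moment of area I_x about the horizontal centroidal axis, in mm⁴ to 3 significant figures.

I_x ≈ 6.02 × 10⁷ mm⁴

Break the section into simple shapes (no overlaps), measuring from the bottom-left corner of the bounding box.
Bottom plate: 230 × 22, A = 5 060 mm², y = 11 mm, Ī = 204 087 mm⁴.
Web plate: 14 × 190, A = 2 660 mm², y = 117 mm, Ī = 8 002 167 mm⁴.
Top plate: 80 × 16, A = 1 280 mm², y = 220 mm, Ī = 27 307 mm⁴.
Hole (subtracted): ⌀10, A = 78.54 mm², y = 11 mm, Ī = 490.87 mm⁴.
Centroid: ȳ = ΣA·y / ΣA = 72.591 mm.
Transfer each piece to the horizontal centroidal axis using Ī + A·d² with d = y − 72.591:
  bottom plate: d = -61.591 mm → contributes +19 398 835 mm⁴
  web plate: d = 44.409 mm → contributes +13 248 154 mm⁴
  top plate: d = 147.41 mm → contributes +27 841 026 mm⁴
  hole: d = -61.591 mm → contributes −298 426 mm⁴
Total I = 60 189 588 mm⁴.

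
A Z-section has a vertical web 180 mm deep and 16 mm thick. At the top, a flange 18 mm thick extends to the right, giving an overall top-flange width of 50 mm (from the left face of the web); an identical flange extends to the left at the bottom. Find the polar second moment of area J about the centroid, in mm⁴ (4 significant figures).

J ≈ 1.678 × 10⁷ mm⁴

Break the section into simple shapes (no overlaps), measuring from the bottom-left corner of the bounding box.
Web: 16 × 180, A = 2 880 mm², y = 90 mm, Ī = 7 776 000 mm⁴.
Top flange (beyond web): 34 × 18, A = 612 mm², y = 171 mm, Ī = 16 524 mm⁴.
Bottom flange (beyond web): 34 × 18, A = 612 mm², y = 9 mm, Ī = 16 524 mm⁴.
Centroid: ȳ = ΣA·y / ΣA = 90 mm.
Transfer each piece to the centroidal x-axis using Ī + A·d² with d = y − 90:
  web: d = 0 mm → contributes +7 776 000 mm⁴
  top flange (beyond web): d = 81 mm → contributes +4 031 856 mm⁴
  bottom flange (beyond web): d = -81 mm → contributes +4 031 856 mm⁴
Total I = 15 839 712 mm⁴.
For the y-axis: x̄ = 42 mm.
Repeating about the centroidal y-axis gives I_y = 944 352 mm⁴.
Polar second moment: J = I_x + I_y = 16 784 064 mm⁴.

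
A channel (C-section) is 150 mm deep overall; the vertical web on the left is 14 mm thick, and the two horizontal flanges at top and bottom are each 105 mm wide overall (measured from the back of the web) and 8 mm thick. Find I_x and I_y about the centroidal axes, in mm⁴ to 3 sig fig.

I_x ≈ 1.13 × 10⁷ mm⁴, I_y ≈ 3.41 × 10⁶ mm⁴

Split into non-overlapping primitives; take the origin at the lower-left of the bounding box.
Web: 14 × 150, A = 2 100 mm², y = 75 mm, Ī = 3 937 500 mm⁴.
Top flange (beyond web): 91 × 8, A = 728 mm², y = 146 mm, Ī = 3882.7 mm⁴.
Bottom flange (beyond web): 91 × 8, A = 728 mm², y = 4 mm, Ī = 3882.7 mm⁴.
By symmetry the centroid is at mid-height, ȳ = 75 mm.
Transfer each piece to the centroidal x-axis using Ī + A·d² with d = y − 75:
  web: d = 0 mm → contributes +3 937 500 mm⁴
  top flange (beyond web): d = 71 mm → contributes +3 673 731 mm⁴
  bottom flange (beyond web): d = -71 mm → contributes +3 673 731 mm⁴
Total I = 11 284 961 mm⁴.
For the y-axis: x̄ = 28.496 mm.
Repeating about the centroidal y-axis gives I_y = 3 409 002 mm⁴.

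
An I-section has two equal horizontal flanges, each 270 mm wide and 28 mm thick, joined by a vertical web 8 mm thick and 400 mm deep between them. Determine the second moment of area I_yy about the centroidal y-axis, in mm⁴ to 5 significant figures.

I_yy ≈ 9.1871 × 10⁷ mm⁴

Break the section into simple shapes (no overlaps), measuring from the bottom-left corner of the bounding box.
Bottom flange: 270 × 28, A = 7 560 mm², x = 135 mm, Ī = 45 927 000 mm⁴.
Web: 8 × 400, A = 3 200 mm², x = 135 mm, Ī = 17066.67 mm⁴.
Top flange: 270 × 28, A = 7 560 mm², x = 135 mm, Ī = 45 927 000 mm⁴.
By symmetry the centroid is at mid-width, x̄ = 135 mm.
All pieces are centred on the centroidal y-axis, so I = ΣĪ = 91 871 067 mm⁴.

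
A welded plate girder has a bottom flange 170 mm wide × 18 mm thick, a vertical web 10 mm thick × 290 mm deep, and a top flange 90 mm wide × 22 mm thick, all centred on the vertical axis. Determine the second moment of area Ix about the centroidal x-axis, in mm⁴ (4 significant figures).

Treat the section as a set of non-overlapping primitives; coordinates are from the bounding-box lower-left.
Bottom plate: 170 × 18, A = 3 060 mm², y = 9 mm, Ī = 82 620 mm⁴.
Web plate: 10 × 290, A = 2 900 mm², y = 163 mm, Ī = 20 324 167 mm⁴.
Top plate: 90 × 22, A = 1 980 mm², y = 319 mm, Ī = 79 860 mm⁴.
Centroid: ȳ = ΣA·y / ΣA = 142.552 mm.
Transfer each piece to the centroidal x-axis using Ī + A·d² with d = y − 142.552:
  bottom plate: d = -133.552 mm → contributes +54 660 902 mm⁴
  web plate: d = 20.4484 mm → contributes +21 536 760 mm⁴
  top plate: d = 176.448 mm → contributes +61 725 229 mm⁴
Total I = 137 922 890 mm⁴.

Ix ≈ 1.379 × 10⁸ mm⁴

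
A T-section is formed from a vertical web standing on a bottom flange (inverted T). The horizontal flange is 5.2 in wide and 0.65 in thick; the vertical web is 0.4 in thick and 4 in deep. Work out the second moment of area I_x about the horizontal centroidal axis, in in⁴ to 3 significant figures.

Treat the section as a set of non-overlapping primitives; coordinates are from the bounding-box lower-left.
Flange: 5.2 × 0.65, A = 3.38 in², y = 0.325 in, Ī = 0.119 in⁴.
Web: 0.4 × 4, A = 1.6 in², y = 2.65 in, Ī = 2.1333 in⁴.
Centroid: ȳ = ΣA·y / ΣA = 1.072 in.
Transfer each piece to the horizontal centroidal axis using Ī + A·d² with d = y − 1.072:
  flange: d = -0.74699 in → contributes +2.005 in⁴
  web: d = 1.578 in → contributes +6.1175 in⁴
Total I = 8.1225 in⁴.

I_x ≈ 8.12 in⁴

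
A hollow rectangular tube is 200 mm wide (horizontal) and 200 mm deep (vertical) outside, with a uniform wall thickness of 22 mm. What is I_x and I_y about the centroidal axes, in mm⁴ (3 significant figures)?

I_x ≈ 8.40 × 10⁷ mm⁴, I_y ≈ 8.40 × 10⁷ mm⁴

Decompose the section into non-overlapping parts with the origin at the bottom-left of its bounding rectangle.
Outer rectangle: 200 × 200, A = 40 000 mm², y = 100 mm, Ī = 133 333 333 mm⁴.
Inner void (subtracted): 156 × 156, A = 24 336 mm², y = 100 mm, Ī = 49 353 408 mm⁴.
By symmetry the centroid is at mid-height, ȳ = 100 mm.
All pieces are centred on the centroidal x-axis, so I = ΣĪ (holes subtracted) = 83 979 925 mm⁴.
Repeating about the centroidal y-axis gives I_y = 83 979 925 mm⁴.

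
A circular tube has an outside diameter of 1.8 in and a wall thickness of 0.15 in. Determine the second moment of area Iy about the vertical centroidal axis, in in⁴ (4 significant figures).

Treat the section as a set of non-overlapping primitives; coordinates are from the bounding-box lower-left.
Outer circle: ⌀1.8, A = 2.54469 in², x = 0.9 in, Ī = 0.5153 in⁴.
Bore (subtracted): ⌀1.5, A = 1.76715 in², x = 0.9 in, Ī = 0.248505 in⁴.
By symmetry the centroid is at mid-width, x̄ = 0.9 in.
All pieces are centred on the vertical centroidal axis, so I = ΣĪ (holes subtracted) = 0.266795 in⁴.

Iy ≈ 0.2668 in⁴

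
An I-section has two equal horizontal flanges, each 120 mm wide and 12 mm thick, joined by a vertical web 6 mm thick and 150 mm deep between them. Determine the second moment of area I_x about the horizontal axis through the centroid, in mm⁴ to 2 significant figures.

Treat the section as a set of non-overlapping primitives; coordinates are from the bounding-box lower-left.
Bottom flange: 120 × 12, A = 1 440 mm², y = 6 mm, Ī = 17 280 mm⁴.
Web: 6 × 150, A = 900 mm², y = 87 mm, Ī = 1 687 500 mm⁴.
Top flange: 120 × 12, A = 1 440 mm², y = 168 mm, Ī = 17 280 mm⁴.
By symmetry the centroid is at mid-height, ȳ = 87 mm.
Transfer each piece to the horizontal axis through the centroid using Ī + A·d² with d = y − 87:
  bottom flange: d = -81 mm → contributes +9 465 120 mm⁴
  web: d = 0 mm → contributes +1 687 500 mm⁴
  top flange: d = 81 mm → contributes +9 465 120 mm⁴
Total I = 20 617 740 mm⁴.

I_x ≈ 2.1 × 10⁷ mm⁴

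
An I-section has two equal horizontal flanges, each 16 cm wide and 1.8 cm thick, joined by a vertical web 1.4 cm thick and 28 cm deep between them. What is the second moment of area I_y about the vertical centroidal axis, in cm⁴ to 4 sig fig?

Decompose the section into non-overlapping parts with the origin at the bottom-left of its bounding rectangle.
Bottom flange: 16 × 1.8, A = 28.8 cm², x = 8 cm, Ī = 614.4 cm⁴.
Web: 1.4 × 28, A = 39.2 cm², x = 8 cm, Ī = 6.40267 cm⁴.
Top flange: 16 × 1.8, A = 28.8 cm², x = 8 cm, Ī = 614.4 cm⁴.
By symmetry the centroid is at mid-width, x̄ = 8 cm.
All pieces are centred on the vertical centroidal axis, so I = ΣĪ = 1235.2 cm⁴.

I_y ≈ 1235 cm⁴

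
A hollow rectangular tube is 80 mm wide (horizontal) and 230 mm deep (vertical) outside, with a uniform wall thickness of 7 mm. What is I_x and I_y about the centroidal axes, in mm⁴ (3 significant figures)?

Break the section into simple shapes (no overlaps), measuring from the bottom-left corner of the bounding box.
Outer rectangle: 80 × 230, A = 18 400 mm², y = 115 mm, Ī = 81 113 333 mm⁴.
Inner void (subtracted): 66 × 216, A = 14 256 mm², y = 115 mm, Ī = 55 427 328 mm⁴.
By symmetry the centroid is at mid-height, ȳ = 115 mm.
All pieces are centred on the centroidal x-axis, so I = ΣĪ (holes subtracted) = 25 686 005 mm⁴.
Repeating about the centroidal y-axis gives I_y = 4 638 405 mm⁴.

I_x ≈ 2.57 × 10⁷ mm⁴, I_y ≈ 4.64 × 10⁶ mm⁴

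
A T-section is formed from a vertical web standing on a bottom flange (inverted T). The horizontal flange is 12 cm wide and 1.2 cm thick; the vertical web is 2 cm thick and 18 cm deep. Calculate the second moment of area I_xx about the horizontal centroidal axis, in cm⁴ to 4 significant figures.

I_xx ≈ 1922 cm⁴

Decompose the section into non-overlapping parts with the origin at the bottom-left of its bounding rectangle.
Flange: 12 × 1.2, A = 14.4 cm², y = 0.6 cm, Ī = 1.728 cm⁴.
Web: 2 × 18, A = 36 cm², y = 10.2 cm, Ī = 972 cm⁴.
Centroid: ȳ = ΣA·y / ΣA = 7.45714 cm.
Transfer each piece to the horizontal centroidal axis using Ī + A·d² with d = y − 7.45714:
  flange: d = -6.85714 cm → contributes +678.822 cm⁴
  web: d = 2.74286 cm → contributes +1242.84 cm⁴
Total I = 1921.66 cm⁴.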